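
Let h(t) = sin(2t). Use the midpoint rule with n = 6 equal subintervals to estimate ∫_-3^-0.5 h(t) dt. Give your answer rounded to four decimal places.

Δt = (-0.5 − (-3))/6 = 5/12.
Midpoints: -67/24, -2.375, -47/24, -37/24, -1.125, -17/24.
h(-67/24) ≈ 0.6441, h(-2.375) ≈ 0.9993, h(-47/24) ≈ 0.6998, h(-37/24) ≈ -0.0582, h(-1.125) ≈ -0.7781, h(-17/24) ≈ -0.9881.
Sum = Δt · [h(-67/24) + h(-2.375) + h(-47/24) + ...].
Sum ≈ 0.2161.

0.2161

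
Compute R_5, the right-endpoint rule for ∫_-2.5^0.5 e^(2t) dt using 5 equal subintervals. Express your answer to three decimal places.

Δt = (0.5 − (-2.5))/5 = 0.6.
Right endpoints: -1.9, -1.3, -0.7, -0.1, 0.5.
f(-1.9) ≈ 0.022, f(-1.3) ≈ 0.074, f(-0.7) ≈ 0.247, f(-0.1) ≈ 0.819, f(0.5) ≈ 2.718.
Sum = Δt · [f(-1.9) + f(-1.3) + f(-0.7) + f(-0.1) + f(0.5)].
Sum ≈ 2.328.

2.328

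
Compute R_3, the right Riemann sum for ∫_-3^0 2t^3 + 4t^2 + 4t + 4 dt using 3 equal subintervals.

2

Δt = (0 − (-3))/3 = 1.
Right endpoints: -2, -1, 0.
f(-2) = -4, f(-1) = 2, f(0) = 4.
Sum = Δt · [f(-2) + f(-1) + f(0)].
Sum = 2.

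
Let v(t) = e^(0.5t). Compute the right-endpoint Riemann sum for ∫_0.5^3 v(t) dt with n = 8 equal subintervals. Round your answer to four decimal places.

Δt = (3 − 0.5)/8 = 0.3125.
Right endpoints: 0.8125, 1.125, 1.4375, 1.75, 2.0625, 2.375, 2.6875, 3.
v(0.8125) ≈ 1.5012, v(1.125) ≈ 1.7551, v(1.4375) ≈ 2.0519, v(1.75) ≈ 2.3989, v(2.0625) ≈ 2.8046, v(2.375) ≈ 3.2789, v(2.6875) ≈ 3.8334, v(3) ≈ 4.4817.
Sum = Δt · [v(0.8125) + v(1.125) + v(1.4375) + ...].
Sum ≈ 6.9080.

6.9080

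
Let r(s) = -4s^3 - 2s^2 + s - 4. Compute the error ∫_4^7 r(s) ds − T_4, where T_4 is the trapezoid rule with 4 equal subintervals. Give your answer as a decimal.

19.125

Exact integral: ∫_4^7 r(s) ds = -2326.5.
T_4 = -2345.625.
Error = -2326.5 − (-2345.625) = 19.125.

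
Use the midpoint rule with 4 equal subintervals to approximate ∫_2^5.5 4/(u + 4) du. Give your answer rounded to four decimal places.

1.8360

Δu = (5.5 − 2)/4 = 0.875.
Midpoints: 2.4375, 3.3125, 4.1875, 5.0625.
f(2.4375) = 64/103, f(3.3125) = 64/117, f(4.1875) = 64/131, f(5.0625) = 64/145.
Sum = Δu · [f(2.4375) + f(3.3125) + f(4.1875) + f(5.0625)].
Sum ≈ 1.8360.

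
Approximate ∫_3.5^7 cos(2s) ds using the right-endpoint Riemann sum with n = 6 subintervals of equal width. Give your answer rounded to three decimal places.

-0.033

Δs = (7 − 3.5)/6 = 7/12.
Right endpoints: 49/12, 14/3, 5.25, 35/6, 77/12, 7.
f(49/12) ≈ -0.308, f(14/3) ≈ -0.996, f(5.25) ≈ -0.476, f(35/6) ≈ 0.622, f(77/12) ≈ 0.965, f(7) ≈ 0.137.
Sum = Δs · [f(49/12) + f(14/3) + f(5.25) + ...].
Sum ≈ -0.033.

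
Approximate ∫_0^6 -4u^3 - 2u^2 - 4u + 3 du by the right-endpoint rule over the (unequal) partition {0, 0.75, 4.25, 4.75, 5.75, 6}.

Subinterval widths: 0.75, 3.5, 0.5, 1, 0.25.
Right endpoints: 0.75, 4.25, 4.75, 5.75, 6.
f(0.75) = -2.8125, f(4.25) = -357.1875, f(4.75) = -489.8125, f(5.75) = -846.5625, f(6) = -957.
Sum = Σ Δu_i · f(u_i).
Sum = -2582.984375.

-2582.984375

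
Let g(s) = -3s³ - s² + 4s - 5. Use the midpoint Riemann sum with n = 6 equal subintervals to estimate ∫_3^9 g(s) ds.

Δs = (9 − 3)/6 = 1.
Midpoints: 3.5, 4.5, 5.5, 6.5, 7.5, 8.5.
g(3.5) = -131.875, g(4.5) = -280.625, g(5.5) = -512.375, g(6.5) = -845.125, g(7.5) = -1296.875, g(8.5) = -1885.625.
Sum = Δs · [g(3.5) + g(4.5) + g(5.5) + ...].
Sum = -4952.5.

-4952.5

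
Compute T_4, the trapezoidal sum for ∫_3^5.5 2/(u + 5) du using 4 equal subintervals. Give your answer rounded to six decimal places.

0.544294

Δu = (5.5 − 3)/4 = 0.625.
f(3) = 0.25, f(3.625) = 16/69, f(4.25) = 8/37, f(4.875) = 16/79, f(5.5) = 4/21.
T_4 = (Δu/2)·[f(u_0) + 2f(u_1) + 2f(u_2) + 2f(u_3) + f(u_4)].
Sum ≈ 0.544294.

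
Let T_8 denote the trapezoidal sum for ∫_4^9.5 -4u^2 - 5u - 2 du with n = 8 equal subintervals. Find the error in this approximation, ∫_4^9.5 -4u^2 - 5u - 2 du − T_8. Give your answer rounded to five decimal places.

Exact integral: ∫_4^9.5 f(u) du ≈ -1254.4583333.
T_8 = -1256.19140625.
Error ≈ -1254.4583333 − (-1256.19140625) ≈ 1.73307.

1.73307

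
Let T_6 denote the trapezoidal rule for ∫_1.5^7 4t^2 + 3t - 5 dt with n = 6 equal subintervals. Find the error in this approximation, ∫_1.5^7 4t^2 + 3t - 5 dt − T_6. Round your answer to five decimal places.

Exact integral: ∫_1.5^7 f(t) dt ≈ 495.4583333.
T_6 ≈ 498.5393519.
Error ≈ 495.4583333 − 498.5393519 ≈ -3.08102.

-3.08102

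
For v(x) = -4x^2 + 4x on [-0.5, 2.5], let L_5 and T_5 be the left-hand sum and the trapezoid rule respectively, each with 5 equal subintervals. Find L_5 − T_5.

L_5 = -6.12.
T_5 = -9.72.
L_5 − T_5 = 3.6.

3.6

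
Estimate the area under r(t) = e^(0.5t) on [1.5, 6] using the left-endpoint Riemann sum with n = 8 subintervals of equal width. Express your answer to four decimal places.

Δt = (6 − 1.5)/8 = 0.5625.
Left endpoints: 1.5, 2.0625, 2.625, 3.1875, 3.75, 4.3125, 4.875, 5.4375.
r(1.5) ≈ 2.1170, r(2.0625) ≈ 2.8046, r(2.625) ≈ 3.7155, r(3.1875) ≈ 4.9222, r(3.75) ≈ 6.5208, r(4.3125) ≈ 8.6387, r(4.875) ≈ 11.4444, r(5.4375) ≈ 15.1614.
Sum = Δt · [r(1.5) + r(2.0625) + r(2.625) + ...].
Sum ≈ 31.1200.

31.1200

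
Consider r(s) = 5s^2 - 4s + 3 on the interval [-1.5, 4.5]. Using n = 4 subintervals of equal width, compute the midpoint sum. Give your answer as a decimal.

Δs = (4.5 − (-1.5))/4 = 1.5.
Midpoints: -0.75, 0.75, 2.25, 3.75.
r(-0.75) = 8.8125, r(0.75) = 2.8125, r(2.25) = 19.3125, r(3.75) = 58.3125.
Sum = Δs · [r(-0.75) + r(0.75) + r(2.25) + r(3.75)].
Sum = 133.875.

133.875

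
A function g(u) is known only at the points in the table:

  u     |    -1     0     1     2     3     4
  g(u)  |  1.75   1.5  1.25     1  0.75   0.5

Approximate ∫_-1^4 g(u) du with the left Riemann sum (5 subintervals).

Δu = 1.
Sum = 1·[1.75 + 1.5 + 1.25 + 1 + 0.75] = 6.25.

6.25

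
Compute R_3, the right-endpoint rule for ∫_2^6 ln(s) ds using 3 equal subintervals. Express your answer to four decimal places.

Δs = (6 − 2)/3 = 4/3.
Right endpoints: 10/3, 14/3, 6.
f(10/3) ≈ 1.2040, f(14/3) ≈ 1.5404, f(6) ≈ 1.7918.
Sum = Δs · [f(10/3) + f(14/3) + f(6)].
Sum ≈ 6.0482.

6.0482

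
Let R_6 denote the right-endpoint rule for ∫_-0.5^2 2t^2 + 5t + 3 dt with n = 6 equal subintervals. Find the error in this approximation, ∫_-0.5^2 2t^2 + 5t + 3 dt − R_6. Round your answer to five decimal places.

Exact integral: ∫_-0.5^2 f(t) dt ≈ 22.2916667.
R_6 ≈ 26.6030093.
Error ≈ 22.2916667 − 26.6030093 ≈ -4.31134.

-4.31134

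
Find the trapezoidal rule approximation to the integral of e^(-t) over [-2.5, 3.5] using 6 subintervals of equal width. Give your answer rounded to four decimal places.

Δt = (3.5 − (-2.5))/6 = 1.
f(-2.5) ≈ 12.1825, f(-1.5) ≈ 4.4817, f(-0.5) ≈ 1.6487, f(0.5) ≈ 0.6065, f(1.5) ≈ 0.2231, f(2.5) ≈ 0.0821, f(3.5) ≈ 0.0302.
T_6 = (Δt/2)·[f(t_0) + 2f(t_1) + ... + 2f(t_{5}) + f(t_6)].
Sum ≈ 13.1485.

13.1485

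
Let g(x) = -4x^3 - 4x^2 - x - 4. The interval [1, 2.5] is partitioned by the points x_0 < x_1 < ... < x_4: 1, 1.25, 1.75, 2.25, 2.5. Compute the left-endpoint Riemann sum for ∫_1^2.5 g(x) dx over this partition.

-50.640625

Subinterval widths: 0.25, 0.5, 0.5, 0.25.
Left endpoints: 1, 1.25, 1.75, 2.25.
g(1) = -13, g(1.25) = -19.3125, g(1.75) = -39.4375, g(2.25) = -72.0625.
Sum = Σ Δx_i · g(x_i).
Sum = -50.640625.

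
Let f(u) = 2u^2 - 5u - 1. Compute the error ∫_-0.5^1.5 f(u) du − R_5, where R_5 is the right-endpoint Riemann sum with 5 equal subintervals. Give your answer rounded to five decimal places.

1.09333

Exact integral: ∫_-0.5^1.5 f(u) du ≈ -4.6666667.
R_5 = -5.76.
Error ≈ -4.6666667 − (-5.76) ≈ 1.09333.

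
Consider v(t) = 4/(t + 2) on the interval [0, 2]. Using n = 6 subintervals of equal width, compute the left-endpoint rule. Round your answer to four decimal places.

2.9462

Δt = (2 − 0)/6 = 1/3.
Left endpoints: 0, 1/3, 2/3, 1, 4/3, 5/3.
v(0) = 2, v(1/3) = 12/7, v(2/3) = 1.5, v(1) = 4/3, v(4/3) = 1.2, v(5/3) = 12/11.
Sum = Δt · [v(0) + v(1/3) + v(2/3) + ...].
Sum ≈ 2.9462.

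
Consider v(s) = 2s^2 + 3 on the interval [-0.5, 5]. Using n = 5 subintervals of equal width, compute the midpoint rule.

98.8075

Δs = (5 − (-0.5))/5 = 1.1.
Midpoints: 0.05, 1.15, 2.25, 3.35, 4.45.
v(0.05) = 3.005, v(1.15) = 5.645, v(2.25) = 13.125, v(3.35) = 25.445, v(4.45) = 42.605.
Sum = Δs · [v(0.05) + v(1.15) + v(2.25) + v(3.35) + v(4.45)].
Sum = 98.8075.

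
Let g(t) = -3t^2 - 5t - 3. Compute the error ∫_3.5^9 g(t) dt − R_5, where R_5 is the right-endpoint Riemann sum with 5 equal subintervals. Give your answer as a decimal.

131.89

Exact integral: ∫_3.5^9 g(t) dt = -874.5.
R_5 = -1006.39.
Error = -874.5 − (-1006.39) = 131.89.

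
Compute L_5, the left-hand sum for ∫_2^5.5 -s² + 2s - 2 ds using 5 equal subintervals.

Δs = (5.5 − 2)/5 = 0.7.
Left endpoints: 2, 2.7, 3.4, 4.1, 4.8.
f(2) = -2, f(2.7) = -3.89, f(3.4) = -6.76, f(4.1) = -10.61, f(4.8) = -15.44.
Sum = Δs · [f(2) + f(2.7) + f(3.4) + f(4.1) + f(4.8)].
Sum = -27.09.

-27.09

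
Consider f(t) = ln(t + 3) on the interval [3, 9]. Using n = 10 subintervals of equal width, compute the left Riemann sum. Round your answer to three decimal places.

Δt = (9 − 3)/10 = 0.6.
Left endpoints: 3, 3.6, 4.2, 4.8, 5.4, 6, 6.6, 7.2, 7.8, 8.4.
f(3) ≈ 1.792, f(3.6) ≈ 1.887, f(4.2) ≈ 1.974, f(4.8) ≈ 2.054, f(5.4) ≈ 2.128, f(6) ≈ 2.197, f(6.6) ≈ 2.262, f(7.2) ≈ 2.322, f(7.8) ≈ 2.380, f(8.4) ≈ 2.434.
Sum = Δt · [f(3) + f(3.6) + f(4.2) + ...].
Sum ≈ 12.858.

12.858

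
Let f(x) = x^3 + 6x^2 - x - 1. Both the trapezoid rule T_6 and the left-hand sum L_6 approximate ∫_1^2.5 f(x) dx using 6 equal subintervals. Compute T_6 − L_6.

5.578125

T_6 = 34.81640625.
L_6 = 29.23828125.
T_6 − L_6 = 5.578125.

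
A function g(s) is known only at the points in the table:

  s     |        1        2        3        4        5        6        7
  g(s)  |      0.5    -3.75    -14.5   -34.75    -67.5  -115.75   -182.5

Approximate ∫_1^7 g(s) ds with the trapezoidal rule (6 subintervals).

-327.25

Δs = 1.
T_6 = (1/2)·[0.5 + 2·(-3.75) + 2·(-14.5) + 2·(-34.75) + 2·(-67.5) + 2·(-115.75) + (-182.5)] = -327.25.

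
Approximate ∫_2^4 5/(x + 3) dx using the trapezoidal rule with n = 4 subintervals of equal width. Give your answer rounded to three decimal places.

Δx = (4 − 2)/4 = 0.5.
f(2) = 1, f(2.5) = 10/11, f(3) = 5/6, f(3.5) = 10/13, f(4) = 5/7.
T_4 = (Δx/2)·[f(x_0) + 2f(x_1) + 2f(x_2) + 2f(x_3) + f(x_4)].
Sum ≈ 1.684.

1.684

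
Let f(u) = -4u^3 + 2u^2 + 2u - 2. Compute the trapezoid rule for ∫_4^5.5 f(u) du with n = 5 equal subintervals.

-580.8

Δu = (5.5 − 4)/5 = 0.3.
f(4) = -218, f(4.3) = -274.448, f(4.6) = -339.824, f(4.9) = -414.776, f(5.2) = -499.952, f(5.5) = -596.
T_5 = (Δu/2)·[f(u_0) + 2f(u_1) + ... + 2f(u_{4}) + f(u_5)].
Sum = -580.8.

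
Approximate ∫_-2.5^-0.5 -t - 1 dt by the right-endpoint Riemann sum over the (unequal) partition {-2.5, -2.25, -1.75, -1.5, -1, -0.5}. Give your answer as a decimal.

0.5625

Subinterval widths: 0.25, 0.5, 0.25, 0.5, 0.5.
Right endpoints: -2.25, -1.75, -1.5, -1, -0.5.
f(-2.25) = 1.25, f(-1.75) = 0.75, f(-1.5) = 0.5, f(-1) = 0, f(-0.5) = -0.5.
Sum = Σ Δt_i · f(t_i).
Sum = 0.5625.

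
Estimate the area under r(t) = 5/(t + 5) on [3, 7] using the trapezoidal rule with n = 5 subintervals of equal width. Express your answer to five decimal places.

2.02964

Δt = (7 − 3)/5 = 0.8.
r(3) = 0.625, r(3.8) = 25/44, r(4.6) = 25/48, r(5.4) = 25/52, r(6.2) = 25/56, r(7) = 5/12.
T_5 = (Δt/2)·[r(t_0) + 2r(t_1) + ... + 2r(t_{4}) + r(t_5)].
Sum ≈ 2.02964.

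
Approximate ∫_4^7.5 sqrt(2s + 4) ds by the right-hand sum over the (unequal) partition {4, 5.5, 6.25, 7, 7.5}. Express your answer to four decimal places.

Subinterval widths: 1.5, 0.75, 0.75, 0.5.
Right endpoints: 5.5, 6.25, 7, 7.5.
f(5.5) ≈ 3.8730, f(6.25) ≈ 4.0620, f(7) ≈ 4.2426, f(7.5) ≈ 4.3589.
Sum = Σ Δs_i · f(s_i).
Sum ≈ 14.2174.

14.2174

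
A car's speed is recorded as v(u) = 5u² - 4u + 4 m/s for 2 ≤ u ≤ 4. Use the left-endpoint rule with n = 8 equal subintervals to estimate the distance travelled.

70.9375

Δu = (4 − 2)/8 = 0.25.
Left endpoints: 2, 2.25, 2.5, 2.75, 3, 3.25, 3.5, 3.75.
v(2) = 16, v(2.25) = 20.3125, v(2.5) = 25.25, v(2.75) = 30.8125, v(3) = 37, v(3.25) = 43.8125, v(3.5) = 51.25, v(3.75) = 59.3125.
Sum = Δu · [v(2) + v(2.25) + v(2.5) + ...].
Sum = 70.9375.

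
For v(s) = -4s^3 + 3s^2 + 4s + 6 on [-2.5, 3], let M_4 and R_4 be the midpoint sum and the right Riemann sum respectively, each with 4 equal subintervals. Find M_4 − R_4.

M_4 = 39.1875.
R_4 = -57.234375.
M_4 − R_4 = 96.421875.

96.421875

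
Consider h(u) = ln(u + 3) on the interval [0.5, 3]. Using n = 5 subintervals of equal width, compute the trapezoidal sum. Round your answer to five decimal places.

Δu = (3 − 0.5)/5 = 0.5.
h(0.5) ≈ 1.25276, h(1) ≈ 1.38629, h(1.5) ≈ 1.50408, h(2) ≈ 1.60944, h(2.5) ≈ 1.70475, h(3) ≈ 1.79176.
T_5 = (Δu/2)·[h(u_0) + 2h(u_1) + ... + 2h(u_{4}) + h(u_5)].
Sum ≈ 3.86341.

3.86341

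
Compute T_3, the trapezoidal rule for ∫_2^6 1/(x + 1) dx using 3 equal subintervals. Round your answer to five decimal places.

0.86045

Δx = (6 − 2)/3 = 4/3.
f(2) = 1/3, f(10/3) = 3/13, f(14/3) = 3/17, f(6) = 1/7.
T_3 = (Δx/2)·[f(x_0) + 2f(x_1) + 2f(x_2) + f(x_3)].
Sum ≈ 0.86045.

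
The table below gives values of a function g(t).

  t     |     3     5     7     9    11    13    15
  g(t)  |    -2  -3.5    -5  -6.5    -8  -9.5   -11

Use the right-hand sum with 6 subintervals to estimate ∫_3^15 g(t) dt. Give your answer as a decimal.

Δt = 2.
Sum = 2·[(-3.5) + (-5) + (-6.5) + (-8) + (-9.5) + (-11)] = -87.

-87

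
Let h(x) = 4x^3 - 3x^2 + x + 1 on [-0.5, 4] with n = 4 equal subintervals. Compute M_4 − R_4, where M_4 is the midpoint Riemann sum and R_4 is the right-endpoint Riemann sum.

M_4 = 195.64453125.
R_4 = 341.5078125.
M_4 − R_4 = -145.86328125.

-145.86328125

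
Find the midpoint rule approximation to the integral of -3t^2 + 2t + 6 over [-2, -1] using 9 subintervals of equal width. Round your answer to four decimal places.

Δt = (-1 − (-2))/9 = 1/9.
Midpoints: -35/18, -11/6, -31/18, -29/18, -1.5, -25/18, -23/18, -7/6, -19/18.
f(-35/18) = -997/108, f(-11/6) = -7.75, f(-31/18) = -685/108, f(-29/18) = -541/108, f(-1.5) = -3.75, f(-25/18) = -277/108, f(-23/18) = -157/108, f(-7/6) = -5/12, f(-19/18) = 59/108.
Sum = Δt · [f(-35/18) + f(-11/6) + f(-31/18) + ...].
Sum ≈ -3.9969.

-3.9969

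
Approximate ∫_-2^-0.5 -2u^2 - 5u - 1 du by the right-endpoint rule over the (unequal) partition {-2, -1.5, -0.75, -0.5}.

Subinterval widths: 0.5, 0.75, 0.25.
Right endpoints: -1.5, -0.75, -0.5.
f(-1.5) = 2, f(-0.75) = 1.625, f(-0.5) = 1.
Sum = Σ Δu_i · f(u_i).
Sum = 2.46875.

2.46875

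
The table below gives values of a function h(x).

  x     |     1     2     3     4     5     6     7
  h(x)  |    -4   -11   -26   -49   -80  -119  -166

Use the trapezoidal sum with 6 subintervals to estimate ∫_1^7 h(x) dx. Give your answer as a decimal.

Δx = 1.
T_6 = (1/2)·[(-4) + 2·(-11) + 2·(-26) + 2·(-49) + 2·(-80) + 2·(-119) + (-166)] = -370.

-370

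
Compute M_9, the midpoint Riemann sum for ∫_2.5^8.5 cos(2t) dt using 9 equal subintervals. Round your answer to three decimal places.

Δt = (8.5 − 2.5)/9 = 2/3.
Midpoints: 17/6, 3.5, 25/6, 29/6, 5.5, 37/6, 41/6, 7.5, 49/6.
f(17/6) ≈ 0.816, f(3.5) ≈ 0.754, f(25/6) ≈ -0.461, f(29/6) ≈ -0.971, f(5.5) ≈ 0.004, f(37/6) ≈ 0.973, f(41/6) ≈ 0.453, f(7.5) ≈ -0.760, f(49/6) ≈ -0.811.
Sum = Δt · [f(17/6) + f(3.5) + f(25/6) + ...].
Sum ≈ -0.001.

-0.001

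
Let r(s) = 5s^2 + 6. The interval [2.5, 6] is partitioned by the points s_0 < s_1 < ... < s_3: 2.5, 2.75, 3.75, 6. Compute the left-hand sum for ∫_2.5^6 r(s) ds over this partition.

224.828125

Subinterval widths: 0.25, 1, 2.25.
Left endpoints: 2.5, 2.75, 3.75.
r(2.5) = 37.25, r(2.75) = 43.8125, r(3.75) = 76.3125.
Sum = Σ Δs_i · r(s_i).
Sum = 224.828125.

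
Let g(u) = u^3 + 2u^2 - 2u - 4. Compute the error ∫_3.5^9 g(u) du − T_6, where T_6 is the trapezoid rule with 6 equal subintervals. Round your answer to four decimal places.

Exact integral: ∫_3.5^9 g(u) du ≈ 1969.401042.
T_6 ≈ 1985.383825.
Error ≈ 1969.401042 − 1985.383825 ≈ -15.9828.

-15.9828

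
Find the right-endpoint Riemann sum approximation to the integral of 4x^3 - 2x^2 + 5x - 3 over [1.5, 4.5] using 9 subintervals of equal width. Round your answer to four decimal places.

439.3889

Δx = (4.5 − 1.5)/9 = 1/3.
Right endpoints: 11/6, 13/6, 2.5, 17/6, 19/6, 3.5, 23/6, 25/6, 4.5.
f(11/6) = 1301/54, f(13/6) = 2113/54, f(2.5) = 59.5, f(17/6) = 4649/54, f(19/6) = 6469/54, f(3.5) = 161.5, f(23/6) = 11453/54, f(25/6) = 14713/54, f(4.5) = 343.5.
Sum = Δx · [f(11/6) + f(13/6) + f(2.5) + ...].
Sum ≈ 439.3889.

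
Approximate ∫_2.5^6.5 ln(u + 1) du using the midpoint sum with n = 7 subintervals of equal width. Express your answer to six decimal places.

Δu = (6.5 − 2.5)/7 = 4/7.
Midpoints: 39/14, 47/14, 55/14, 4.5, 71/14, 79/14, 87/14.
f(39/14) ≈ 1.331235, f(47/14) ≈ 1.471817, f(55/14) ≈ 1.595049, f(4.5) ≈ 1.704748, f(71/14) ≈ 1.803594, f(79/14) ≈ 1.893542, f(87/14) ≈ 1.976063.
Sum = Δu · [f(39/14) + f(47/14) + f(55/14) + ...].
Sum ≈ 6.729170.

6.729170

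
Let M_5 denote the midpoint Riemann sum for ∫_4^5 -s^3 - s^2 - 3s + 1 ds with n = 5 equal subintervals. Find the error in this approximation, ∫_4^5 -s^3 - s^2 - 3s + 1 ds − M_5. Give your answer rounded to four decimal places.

Exact integral: ∫_4^5 f(s) ds ≈ -125.083333.
M_5 = -125.035.
Error ≈ -125.083333 − (-125.035) ≈ -0.0483.

-0.0483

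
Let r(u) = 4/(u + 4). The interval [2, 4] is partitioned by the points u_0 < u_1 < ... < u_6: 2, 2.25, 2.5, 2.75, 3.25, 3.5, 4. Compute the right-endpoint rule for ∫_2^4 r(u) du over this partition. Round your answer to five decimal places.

1.12119

Subinterval widths: 0.25, 0.25, 0.25, 0.5, 0.25, 0.5.
Right endpoints: 2.25, 2.5, 2.75, 3.25, 3.5, 4.
r(2.25) = 0.64, r(2.5) = 8/13, r(2.75) = 16/27, r(3.25) = 16/29, r(3.5) = 8/15, r(4) = 0.5.
Sum = Σ Δu_i · r(u_i).
Sum ≈ 1.12119.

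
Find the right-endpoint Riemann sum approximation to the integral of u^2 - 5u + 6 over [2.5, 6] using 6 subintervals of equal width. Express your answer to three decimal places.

17.188

Δu = (6 − 2.5)/6 = 7/12.
Right endpoints: 37/12, 11/3, 4.25, 29/6, 65/12, 6.
f(37/12) = 13/144, f(11/3) = 10/9, f(4.25) = 2.8125, f(29/6) = 187/36, f(65/12) = 1189/144, f(6) = 12.
Sum = Δu · [f(37/12) + f(11/3) + f(4.25) + ...].
Sum ≈ 17.188.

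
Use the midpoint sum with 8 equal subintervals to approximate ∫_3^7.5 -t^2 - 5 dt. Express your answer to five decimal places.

Δt = (7.5 − 3)/8 = 0.5625.
Midpoints: 3.28125, 3.84375, 4.40625, 4.96875, 5.53125, 6.09375, 6.65625, 7.21875.
f(3.28125) = -16145/1024, f(3.84375) = -20249/1024, f(4.40625) = -25001/1024, f(4.96875) = -30401/1024, f(5.53125) = -36449/1024, f(6.09375) = -43145/1024, f(6.65625) = -50489/1024, f(7.21875) = -58481/1024.
Sum = Δt · [f(3.28125) + f(3.84375) + f(4.40625) + ...].
Sum ≈ -154.00635.

-154.00635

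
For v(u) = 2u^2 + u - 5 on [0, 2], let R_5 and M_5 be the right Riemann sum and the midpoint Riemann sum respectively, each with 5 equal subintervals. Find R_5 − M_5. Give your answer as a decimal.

R_5 = -0.56.
M_5 = -2.72.
R_5 − M_5 = 2.16.

2.16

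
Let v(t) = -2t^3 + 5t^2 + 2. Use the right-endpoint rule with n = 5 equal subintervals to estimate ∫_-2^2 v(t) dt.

Δt = (2 − (-2))/5 = 0.8.
Right endpoints: -1.2, -0.4, 0.4, 1.2, 2.
v(-1.2) = 12.656, v(-0.4) = 2.928, v(0.4) = 2.672, v(1.2) = 5.744, v(2) = 6.
Sum = Δt · [v(-1.2) + v(-0.4) + v(0.4) + v(1.2) + v(2)].
Sum = 24.

24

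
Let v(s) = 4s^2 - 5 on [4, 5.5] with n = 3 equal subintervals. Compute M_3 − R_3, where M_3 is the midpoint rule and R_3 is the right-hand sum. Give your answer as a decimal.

M_3 = 128.875.
R_3 = 143.5.
M_3 − R_3 = -14.625.

-14.625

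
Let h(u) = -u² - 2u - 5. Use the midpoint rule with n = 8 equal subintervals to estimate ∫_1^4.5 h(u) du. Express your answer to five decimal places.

-66.73584

Δu = (4.5 − 1)/8 = 0.4375.
Midpoints: 1.21875, 1.65625, 2.09375, 2.53125, 2.96875, 3.40625, 3.84375, 4.28125.
h(1.21875) = -9137/1024, h(1.65625) = -11321/1024, h(2.09375) = -13897/1024, h(2.53125) = -16865/1024, h(2.96875) = -20225/1024, h(3.40625) = -23977/1024, h(3.84375) = -28121/1024, h(4.28125) = -32657/1024.
Sum = Δu · [h(1.21875) + h(1.65625) + h(2.09375) + ...].
Sum ≈ -66.73584.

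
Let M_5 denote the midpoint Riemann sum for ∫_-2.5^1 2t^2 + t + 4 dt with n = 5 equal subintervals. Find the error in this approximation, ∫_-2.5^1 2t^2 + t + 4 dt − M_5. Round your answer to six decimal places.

0.285833

Exact integral: ∫_-2.5^1 f(t) dt ≈ 22.45833333.
M_5 = 22.1725.
Error ≈ 22.45833333 − 22.1725 ≈ 0.285833.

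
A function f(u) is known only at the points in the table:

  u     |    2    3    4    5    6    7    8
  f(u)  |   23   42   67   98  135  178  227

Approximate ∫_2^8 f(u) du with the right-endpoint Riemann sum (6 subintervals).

Δu = 1.
Sum = 1·[42 + 67 + 98 + 135 + 178 + 227] = 747.

747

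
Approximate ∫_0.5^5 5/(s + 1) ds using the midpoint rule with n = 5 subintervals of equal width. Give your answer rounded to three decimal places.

6.865

Δs = (5 − 0.5)/5 = 0.9.
Midpoints: 0.95, 1.85, 2.75, 3.65, 4.55.
f(0.95) = 100/39, f(1.85) = 100/57, f(2.75) = 4/3, f(3.65) = 100/93, f(4.55) = 100/111.
Sum = Δs · [f(0.95) + f(1.85) + f(2.75) + f(3.65) + f(4.55)].
Sum ≈ 6.865.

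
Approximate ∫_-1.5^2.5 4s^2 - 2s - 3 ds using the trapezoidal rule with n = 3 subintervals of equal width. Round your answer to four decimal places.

Δs = (2.5 − (-1.5))/3 = 4/3.
f(-1.5) = 9, f(-1/6) = -23/9, f(7/6) = 1/9, f(2.5) = 17.
T_3 = (Δs/2)·[f(s_0) + 2f(s_1) + 2f(s_2) + f(s_3)].
Sum ≈ 14.0741.

14.0741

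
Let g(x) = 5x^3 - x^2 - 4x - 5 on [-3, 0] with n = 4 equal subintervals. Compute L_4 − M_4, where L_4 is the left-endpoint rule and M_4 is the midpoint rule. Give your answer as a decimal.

-59.4140625

L_4 = -163.359375.
M_4 = -103.9453125.
L_4 − M_4 = -59.4140625.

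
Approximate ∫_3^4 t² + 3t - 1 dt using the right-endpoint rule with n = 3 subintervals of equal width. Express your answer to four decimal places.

Δt = (4 − 3)/3 = 1/3.
Right endpoints: 10/3, 11/3, 4.
f(10/3) = 181/9, f(11/3) = 211/9, f(4) = 27.
Sum = Δt · [f(10/3) + f(11/3) + f(4)].
Sum ≈ 23.5185.

23.5185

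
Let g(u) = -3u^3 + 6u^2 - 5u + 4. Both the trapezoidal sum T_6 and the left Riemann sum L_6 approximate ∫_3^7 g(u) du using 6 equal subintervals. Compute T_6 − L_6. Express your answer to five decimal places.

-242.66667

T_6 ≈ -1203.5555556.
L_6 ≈ -960.8888889.
T_6 − L_6 ≈ -242.66667.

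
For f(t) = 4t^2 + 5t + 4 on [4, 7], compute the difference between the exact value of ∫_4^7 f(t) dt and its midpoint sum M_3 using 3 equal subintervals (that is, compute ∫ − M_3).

1

Exact integral: ∫_4^7 f(t) dt = 466.5.
M_3 = 465.5.
Error = 466.5 − 465.5 = 1.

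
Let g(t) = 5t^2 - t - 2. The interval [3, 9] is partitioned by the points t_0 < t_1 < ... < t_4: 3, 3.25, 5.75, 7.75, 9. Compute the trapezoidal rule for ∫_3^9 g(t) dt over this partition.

Subinterval widths: 0.25, 2.5, 2, 1.25.
g(3) = 40, g(3.25) = 47.5625, g(5.75) = 157.5625, g(7.75) = 290.5625, g(9) = 394.
On each subinterval the trapezoid contributes (Δt_i/2)·[g(t_{i-1}) + g(t_i)].
Sum = 1143.328125.

1143.328125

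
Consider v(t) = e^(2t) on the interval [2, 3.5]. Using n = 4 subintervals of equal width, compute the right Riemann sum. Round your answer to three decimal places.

Δt = (3.5 − 2)/4 = 0.375.
Right endpoints: 2.375, 2.75, 3.125, 3.5.
v(2.375) ≈ 115.584, v(2.75) ≈ 244.692, v(3.125) ≈ 518.013, v(3.5) ≈ 1096.633.
Sum = Δt · [v(2.375) + v(2.75) + v(3.125) + v(3.5)].
Sum ≈ 740.596.

740.596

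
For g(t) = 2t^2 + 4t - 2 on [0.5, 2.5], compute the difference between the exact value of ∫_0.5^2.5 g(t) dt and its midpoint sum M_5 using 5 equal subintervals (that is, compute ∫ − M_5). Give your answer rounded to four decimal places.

0.0533

Exact integral: ∫_0.5^2.5 g(t) dt ≈ 18.333333.
M_5 = 18.28.
Error ≈ 18.333333 − 18.28 ≈ 0.0533.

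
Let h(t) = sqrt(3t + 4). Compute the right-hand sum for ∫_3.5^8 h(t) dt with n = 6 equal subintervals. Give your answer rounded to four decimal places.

21.2062

Δt = (8 − 3.5)/6 = 0.75.
Right endpoints: 4.25, 5, 5.75, 6.5, 7.25, 8.
h(4.25) ≈ 4.0927, h(5) ≈ 4.3589, h(5.75) ≈ 4.6098, h(6.5) ≈ 4.8477, h(7.25) ≈ 5.0744, h(8) ≈ 5.2915.
Sum = Δt · [h(4.25) + h(5) + h(5.75) + ...].
Sum ≈ 21.2062.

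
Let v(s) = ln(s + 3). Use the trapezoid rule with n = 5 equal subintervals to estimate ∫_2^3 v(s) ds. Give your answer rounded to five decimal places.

1.70326

Δs = (3 − 2)/5 = 0.2.
v(2) ≈ 1.60944, v(2.2) ≈ 1.64866, v(2.4) ≈ 1.68640, v(2.6) ≈ 1.72277, v(2.8) ≈ 1.75786, v(3) ≈ 1.79176.
T_5 = (Δs/2)·[v(s_0) + 2v(s_1) + ... + 2v(s_{4}) + v(s_5)].
Sum ≈ 1.70326.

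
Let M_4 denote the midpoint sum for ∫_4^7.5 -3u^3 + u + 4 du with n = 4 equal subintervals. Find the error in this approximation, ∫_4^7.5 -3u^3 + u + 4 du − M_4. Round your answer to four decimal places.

Exact integral: ∫_4^7.5 f(u) du = -2146.921875.
M_4 ≈ -2135.365723.
Error ≈ -2146.921875 − (-2135.365723) ≈ -11.5562.

-11.5562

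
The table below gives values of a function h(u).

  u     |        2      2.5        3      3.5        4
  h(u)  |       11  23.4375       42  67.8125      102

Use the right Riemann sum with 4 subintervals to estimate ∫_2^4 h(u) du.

Δu = 0.5.
Sum = 0.5·[23.4375 + 42 + 67.8125 + 102] = 117.625.

117.625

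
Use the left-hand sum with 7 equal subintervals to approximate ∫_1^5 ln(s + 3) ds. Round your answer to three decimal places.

6.889

Δs = (5 − 1)/7 = 4/7.
Left endpoints: 1, 11/7, 15/7, 19/7, 23/7, 27/7, 31/7.
f(1) ≈ 1.386, f(11/7) ≈ 1.520, f(15/7) ≈ 1.638, f(19/7) ≈ 1.743, f(23/7) ≈ 1.838, f(27/7) ≈ 1.925, f(31/7) ≈ 2.005.
Sum = Δs · [f(1) + f(11/7) + f(15/7) + ...].
Sum ≈ 6.889.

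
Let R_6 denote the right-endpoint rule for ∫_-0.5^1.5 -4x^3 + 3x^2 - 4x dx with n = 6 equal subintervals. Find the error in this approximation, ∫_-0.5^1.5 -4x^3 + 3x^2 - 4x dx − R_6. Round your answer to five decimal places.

Exact integral: ∫_-0.5^1.5 f(x) dx = -5.5.
R_6 ≈ -8.2777778.
Error ≈ -5.5 − (-8.2777778) ≈ 2.77778.

2.77778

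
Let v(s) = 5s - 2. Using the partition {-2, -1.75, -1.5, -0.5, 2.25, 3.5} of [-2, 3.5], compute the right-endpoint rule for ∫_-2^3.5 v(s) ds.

Subinterval widths: 0.25, 0.25, 1, 2.75, 1.25.
Right endpoints: -1.75, -1.5, -0.5, 2.25, 3.5.
v(-1.75) = -10.75, v(-1.5) = -9.5, v(-0.5) = -4.5, v(2.25) = 9.25, v(3.5) = 15.5.
Sum = Σ Δs_i · v(s_i).
Sum = 35.25.

35.25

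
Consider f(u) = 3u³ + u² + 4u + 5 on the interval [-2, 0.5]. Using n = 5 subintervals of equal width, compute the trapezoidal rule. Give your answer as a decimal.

-4.84375

Δu = (0.5 − (-2))/5 = 0.5.
f(-2) = -23, f(-1.5) = -8.875, f(-1) = -1, f(-0.5) = 2.875, f(0) = 5, f(0.5) = 7.625.
T_5 = (Δu/2)·[f(u_0) + 2f(u_1) + ... + 2f(u_{4}) + f(u_5)].
Sum = -4.84375.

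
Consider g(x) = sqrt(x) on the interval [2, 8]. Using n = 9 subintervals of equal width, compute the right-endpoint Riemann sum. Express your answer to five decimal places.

Δx = (8 − 2)/9 = 2/3.
Right endpoints: 8/3, 10/3, 4, 14/3, 16/3, 6, 20/3, 22/3, 8.
g(8/3) ≈ 1.63299, g(10/3) ≈ 1.82574, g(4) ≈ 2.00000, g(14/3) ≈ 2.16025, g(16/3) ≈ 2.30940, g(6) ≈ 2.44949, g(20/3) ≈ 2.58199, g(22/3) ≈ 2.70801, g(8) ≈ 2.82843.
Sum = Δx · [g(8/3) + g(10/3) + g(4) + ...].
Sum ≈ 13.66420.

13.66420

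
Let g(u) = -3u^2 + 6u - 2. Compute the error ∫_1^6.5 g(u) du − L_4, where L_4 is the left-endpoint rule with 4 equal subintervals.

Exact integral: ∫_1^6.5 g(u) du = -160.875.
L_4 = -103.68359375.
Error = -160.875 − (-103.68359375) = -57.19140625.

-57.19140625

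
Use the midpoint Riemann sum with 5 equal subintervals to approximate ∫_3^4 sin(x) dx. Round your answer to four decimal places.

Δx = (4 − 3)/5 = 0.2.
Midpoints: 3.1, 3.3, 3.5, 3.7, 3.9.
f(3.1) ≈ 0.0416, f(3.3) ≈ -0.1577, f(3.5) ≈ -0.3508, f(3.7) ≈ -0.5298, f(3.9) ≈ -0.6878.
Sum = Δx · [f(3.1) + f(3.3) + f(3.5) + f(3.7) + f(3.9)].
Sum ≈ -0.3369.

-0.3369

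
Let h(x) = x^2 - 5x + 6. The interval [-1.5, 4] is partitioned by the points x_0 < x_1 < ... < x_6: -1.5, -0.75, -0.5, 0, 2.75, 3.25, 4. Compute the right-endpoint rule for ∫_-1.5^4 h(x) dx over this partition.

Subinterval widths: 0.75, 0.25, 0.5, 2.75, 0.5, 0.75.
Right endpoints: -0.75, -0.5, 0, 2.75, 3.25, 4.
h(-0.75) = 10.3125, h(-0.5) = 8.75, h(0) = 6, h(2.75) = -0.1875, h(3.25) = 0.3125, h(4) = 2.
Sum = Σ Δx_i · h(x_i).
Sum = 14.0625.

14.0625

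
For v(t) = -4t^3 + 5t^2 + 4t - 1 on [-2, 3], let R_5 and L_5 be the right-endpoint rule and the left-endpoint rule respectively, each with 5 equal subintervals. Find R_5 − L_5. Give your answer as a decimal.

R_5 = -50.
L_5 = 45.
R_5 − L_5 = -95.

-95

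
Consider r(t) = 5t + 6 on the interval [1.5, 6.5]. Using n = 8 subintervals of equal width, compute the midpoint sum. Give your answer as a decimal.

Δt = (6.5 − 1.5)/8 = 0.625.
Midpoints: 1.8125, 2.4375, 3.0625, 3.6875, 4.3125, 4.9375, 5.5625, 6.1875.
r(1.8125) = 15.0625, r(2.4375) = 18.1875, r(3.0625) = 21.3125, r(3.6875) = 24.4375, r(4.3125) = 27.5625, r(4.9375) = 30.6875, r(5.5625) = 33.8125, r(6.1875) = 36.9375.
Sum = Δt · [r(1.8125) + r(2.4375) + r(3.0625) + ...].
Sum = 130.

130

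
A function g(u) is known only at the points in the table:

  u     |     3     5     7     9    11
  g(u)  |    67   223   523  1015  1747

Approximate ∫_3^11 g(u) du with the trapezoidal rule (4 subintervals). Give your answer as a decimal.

Δu = 2.
T_4 = (2/2)·[67 + 2·223 + 2·523 + 2·1015 + 1747] = 5336.

5336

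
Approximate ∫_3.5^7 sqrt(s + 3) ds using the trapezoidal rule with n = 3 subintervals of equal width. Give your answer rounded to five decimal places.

10.02967

Δs = (7 − 3.5)/3 = 7/6.
f(3.5) ≈ 2.54951, f(14/3) ≈ 2.76887, f(35/6) ≈ 2.97209, f(7) ≈ 3.16228.
T_3 = (Δs/2)·[f(s_0) + 2f(s_1) + 2f(s_2) + f(s_3)].
Sum ≈ 10.02967.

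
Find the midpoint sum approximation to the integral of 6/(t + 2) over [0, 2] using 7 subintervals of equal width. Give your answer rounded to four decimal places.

4.1551

Δt = (2 − 0)/7 = 2/7.
Midpoints: 1/7, 3/7, 5/7, 1, 9/7, 11/7, 13/7.
f(1/7) = 2.8, f(3/7) = 42/17, f(5/7) = 42/19, f(1) = 2, f(9/7) = 42/23, f(11/7) = 1.68, f(13/7) = 14/9.
Sum = Δt · [f(1/7) + f(3/7) + f(5/7) + ...].
Sum ≈ 4.1551.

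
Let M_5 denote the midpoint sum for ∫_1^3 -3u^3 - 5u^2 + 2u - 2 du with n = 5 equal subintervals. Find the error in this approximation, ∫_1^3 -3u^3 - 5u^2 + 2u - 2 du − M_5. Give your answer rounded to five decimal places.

Exact integral: ∫_1^3 f(u) du ≈ -99.3333333.
M_5 = -98.72.
Error ≈ -99.3333333 − (-98.72) ≈ -0.61333.

-0.61333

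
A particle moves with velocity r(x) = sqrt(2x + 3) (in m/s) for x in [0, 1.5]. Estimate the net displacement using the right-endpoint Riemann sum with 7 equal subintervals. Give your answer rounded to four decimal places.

Δx = (1.5 − 0)/7 = 3/14.
Right endpoints: 3/14, 3/7, 9/14, 6/7, 15/14, 9/7, 1.5.
r(3/14) ≈ 1.8516, r(3/7) ≈ 1.9640, r(9/14) ≈ 2.0702, r(6/7) ≈ 2.1712, r(15/14) ≈ 2.2678, r(9/7) ≈ 2.3604, r(1.5) ≈ 2.4495.
Sum = Δx · [r(3/14) + r(3/7) + r(9/14) + ...].
Sum ≈ 3.2432.

3.2432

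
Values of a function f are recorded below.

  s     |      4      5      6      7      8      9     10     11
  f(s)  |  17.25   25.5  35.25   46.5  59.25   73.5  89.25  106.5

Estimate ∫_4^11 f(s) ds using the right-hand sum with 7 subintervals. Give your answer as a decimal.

Δs = 1.
Sum = 1·[25.5 + 35.25 + 46.5 + 59.25 + 73.5 + 89.25 + 106.5] = 435.75.

435.75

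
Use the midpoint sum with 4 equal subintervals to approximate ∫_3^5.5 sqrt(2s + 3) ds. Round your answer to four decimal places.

Δs = (5.5 − 3)/4 = 0.625.
Midpoints: 3.3125, 3.9375, 4.5625, 5.1875.
f(3.3125) ≈ 3.1024, f(3.9375) ≈ 3.2977, f(4.5625) ≈ 3.4821, f(5.1875) ≈ 3.6572.
Sum = Δs · [f(3.3125) + f(3.9375) + f(4.5625) + f(5.1875)].
Sum ≈ 8.4621.

8.4621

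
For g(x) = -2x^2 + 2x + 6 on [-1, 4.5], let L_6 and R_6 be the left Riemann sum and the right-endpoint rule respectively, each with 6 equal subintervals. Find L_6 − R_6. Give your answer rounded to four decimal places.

25.2083

L_6 ≈ 1.896991.
R_6 ≈ -23.311343.
L_6 − R_6 ≈ 25.2083.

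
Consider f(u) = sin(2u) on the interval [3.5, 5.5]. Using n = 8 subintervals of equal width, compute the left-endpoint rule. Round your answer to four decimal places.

Δu = (5.5 − 3.5)/8 = 0.25.
Left endpoints: 3.5, 3.75, 4, 4.25, 4.5, 4.75, 5, 5.25.
f(3.5) ≈ 0.6570, f(3.75) ≈ 0.9380, f(4) ≈ 0.9894, f(4.25) ≈ 0.7985, f(4.5) ≈ 0.4121, f(4.75) ≈ -0.0752, f(5) ≈ -0.5440, f(5.25) ≈ -0.8797.
Sum = Δu · [f(3.5) + f(3.75) + f(4) + ...].
Sum ≈ 0.5740.

0.5740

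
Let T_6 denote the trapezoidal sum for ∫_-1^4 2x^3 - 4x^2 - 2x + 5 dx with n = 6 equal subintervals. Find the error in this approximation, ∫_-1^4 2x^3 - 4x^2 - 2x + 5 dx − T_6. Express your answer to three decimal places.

Exact integral: ∫_-1^4 f(x) dx ≈ 50.83333.
T_6 ≈ 53.72685.
Error ≈ 50.83333 − 53.72685 ≈ -2.894.

-2.894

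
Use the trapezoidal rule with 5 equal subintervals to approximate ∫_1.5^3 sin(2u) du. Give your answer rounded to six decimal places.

Δu = (3 − 1.5)/5 = 0.3.
f(1.5) ≈ 0.141120, f(1.8) ≈ -0.442520, f(2.1) ≈ -0.871576, f(2.4) ≈ -0.996165, f(2.7) ≈ -0.772764, f(3) ≈ -0.279415.
T_5 = (Δu/2)·[f(u_0) + 2f(u_1) + ... + 2f(u_{4}) + f(u_5)].
Sum ≈ -0.945652.

-0.945652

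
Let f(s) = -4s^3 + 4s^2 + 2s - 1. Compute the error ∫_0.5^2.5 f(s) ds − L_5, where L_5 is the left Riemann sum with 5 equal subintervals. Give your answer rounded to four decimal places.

-6.0533

Exact integral: ∫_0.5^2.5 f(s) ds ≈ -14.333333.
L_5 = -8.28.
Error ≈ -14.333333 − (-8.28) ≈ -6.0533.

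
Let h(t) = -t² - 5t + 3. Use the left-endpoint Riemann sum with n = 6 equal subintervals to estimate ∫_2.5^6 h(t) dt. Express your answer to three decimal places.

Δt = (6 − 2.5)/6 = 7/12.
Left endpoints: 2.5, 37/12, 11/3, 4.25, 29/6, 65/12.
h(2.5) = -15.75, h(37/12) = -3157/144, h(11/3) = -259/9, h(4.25) = -36.3125, h(29/6) = -1603/36, h(65/12) = -7693/144.
Sum = Δt · [h(2.5) + h(37/12) + h(11/3) + ...].
Sum ≈ -117.084.

-117.084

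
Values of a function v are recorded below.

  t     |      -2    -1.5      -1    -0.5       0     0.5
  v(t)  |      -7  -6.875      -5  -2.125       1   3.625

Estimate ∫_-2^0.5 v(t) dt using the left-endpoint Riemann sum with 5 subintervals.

Δt = 0.5.
Sum = 0.5·[(-7) + (-6.875) + (-5) + (-2.125) + 1] = -10.

-10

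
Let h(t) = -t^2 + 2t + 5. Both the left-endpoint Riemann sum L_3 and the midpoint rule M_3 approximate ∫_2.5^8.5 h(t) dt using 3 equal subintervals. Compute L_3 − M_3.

48

L_3 = -53.5.
M_3 = -101.5.
L_3 − M_3 = 48.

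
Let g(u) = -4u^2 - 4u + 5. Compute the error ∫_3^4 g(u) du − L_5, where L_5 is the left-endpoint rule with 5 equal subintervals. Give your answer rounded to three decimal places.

Exact integral: ∫_3^4 g(u) du ≈ -58.33333.
L_5 = -55.16.
Error ≈ -58.33333 − (-55.16) ≈ -3.173.

-3.173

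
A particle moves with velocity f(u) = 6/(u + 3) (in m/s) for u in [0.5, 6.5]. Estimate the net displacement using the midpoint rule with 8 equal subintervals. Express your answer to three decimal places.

Δu = (6.5 − 0.5)/8 = 0.75.
Midpoints: 0.875, 1.625, 2.375, 3.125, 3.875, 4.625, 5.375, 6.125.
f(0.875) = 48/31, f(1.625) = 48/37, f(2.375) = 48/43, f(3.125) = 48/49, f(3.875) = 48/55, f(4.625) = 48/61, f(5.375) = 48/67, f(6.125) = 48/73.
Sum = Δu · [f(0.875) + f(1.625) + f(2.375) + ...].
Sum ≈ 5.981.

5.981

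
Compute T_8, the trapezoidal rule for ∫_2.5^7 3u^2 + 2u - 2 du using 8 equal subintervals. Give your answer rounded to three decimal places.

361.837

Δu = (7 − 2.5)/8 = 0.5625.
f(2.5) = 21.75, f(3.0625) = 32.26171875, f(3.625) = 44.671875, f(4.1875) = 58.98046875, f(4.75) = 75.1875, f(5.3125) = 93.29296875, f(5.875) = 113.296875, f(6.4375) = 135.19921875, f(7) = 159.
T_8 = (Δu/2)·[f(u_0) + 2f(u_1) + ... + 2f(u_{7}) + f(u_8)].
Sum ≈ 361.837.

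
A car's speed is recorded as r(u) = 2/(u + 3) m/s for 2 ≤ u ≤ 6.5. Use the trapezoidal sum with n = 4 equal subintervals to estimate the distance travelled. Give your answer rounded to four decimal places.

1.2898

Δu = (6.5 − 2)/4 = 1.125.
r(2) = 0.4, r(3.125) = 16/49, r(4.25) = 8/29, r(5.375) = 16/67, r(6.5) = 4/19.
T_4 = (Δu/2)·[r(u_0) + 2r(u_1) + 2r(u_2) + 2r(u_3) + r(u_4)].
Sum ≈ 1.2898.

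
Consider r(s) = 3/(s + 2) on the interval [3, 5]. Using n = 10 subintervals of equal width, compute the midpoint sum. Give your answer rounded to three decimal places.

Δs = (5 − 3)/10 = 0.2.
Midpoints: 3.1, 3.3, 3.5, 3.7, 3.9, 4.1, 4.3, 4.5, 4.7, 4.9.
r(3.1) = 10/17, r(3.3) = 30/53, r(3.5) = 6/11, r(3.7) = 10/19, r(3.9) = 30/59, r(4.1) = 30/61, r(4.3) = 10/21, r(4.5) = 6/13, r(4.7) = 30/67, r(4.9) = 10/23.
Sum = Δs · [r(3.1) + r(3.3) + r(3.5) + ...].
Sum ≈ 1.009.

1.009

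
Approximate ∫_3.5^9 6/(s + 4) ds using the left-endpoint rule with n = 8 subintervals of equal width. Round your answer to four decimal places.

Δs = (9 − 3.5)/8 = 0.6875.
Left endpoints: 3.5, 4.1875, 4.875, 5.5625, 6.25, 6.9375, 7.625, 8.3125.
f(3.5) = 0.8, f(4.1875) = 96/131, f(4.875) = 48/71, f(5.5625) = 32/51, f(6.25) = 24/41, f(6.9375) = 96/175, f(7.625) = 16/31, f(8.3125) = 96/197.
Sum = Δs · [f(3.5) + f(4.1875) + f(4.875) + ...].
Sum ≈ 3.4194.

3.4194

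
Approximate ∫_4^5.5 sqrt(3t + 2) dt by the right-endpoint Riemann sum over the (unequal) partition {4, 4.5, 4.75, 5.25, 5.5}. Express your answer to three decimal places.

Subinterval widths: 0.5, 0.25, 0.5, 0.25.
Right endpoints: 4.5, 4.75, 5.25, 5.5.
f(4.5) ≈ 3.937, f(4.75) ≈ 4.031, f(5.25) ≈ 4.213, f(5.5) ≈ 4.301.
Sum = Σ Δt_i · f(t_i).
Sum ≈ 6.158.

6.158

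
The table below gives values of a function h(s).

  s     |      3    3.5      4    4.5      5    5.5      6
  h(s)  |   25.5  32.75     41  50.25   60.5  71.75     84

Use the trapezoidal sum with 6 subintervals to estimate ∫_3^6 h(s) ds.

155.5

Δs = 0.5.
T_6 = (0.5/2)·[25.5 + 2·32.75 + 2·41 + 2·50.25 + 2·60.5 + 2·71.75 + 84] = 155.5.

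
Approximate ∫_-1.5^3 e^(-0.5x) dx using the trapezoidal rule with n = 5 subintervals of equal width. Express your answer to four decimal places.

Δx = (3 − (-1.5))/5 = 0.9.
f(-1.5) ≈ 2.1170, f(-0.6) ≈ 1.3499, f(0.3) ≈ 0.8607, f(1.2) ≈ 0.5488, f(2.1) ≈ 0.3499, f(3) ≈ 0.2231.
T_5 = (Δx/2)·[f(x_0) + 2f(x_1) + ... + 2f(x_{4}) + f(x_5)].
Sum ≈ 3.8514.

3.8514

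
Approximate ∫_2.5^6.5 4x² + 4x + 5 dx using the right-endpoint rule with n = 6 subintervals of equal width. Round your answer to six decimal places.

491.851852

Δx = (6.5 − 2.5)/6 = 2/3.
Right endpoints: 19/6, 23/6, 4.5, 31/6, 35/6, 6.5.
f(19/6) = 520/9, f(23/6) = 712/9, f(4.5) = 104, f(31/6) = 1192/9, f(35/6) = 1480/9, f(6.5) = 200.
Sum = Δx · [f(19/6) + f(23/6) + f(4.5) + ...].
Sum ≈ 491.851852.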